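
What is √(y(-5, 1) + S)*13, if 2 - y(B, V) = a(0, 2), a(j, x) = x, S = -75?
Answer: 65*I*√3 ≈ 112.58*I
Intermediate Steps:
y(B, V) = 0 (y(B, V) = 2 - 1*2 = 2 - 2 = 0)
√(y(-5, 1) + S)*13 = √(0 - 75)*13 = √(-75)*13 = (5*I*√3)*13 = 65*I*√3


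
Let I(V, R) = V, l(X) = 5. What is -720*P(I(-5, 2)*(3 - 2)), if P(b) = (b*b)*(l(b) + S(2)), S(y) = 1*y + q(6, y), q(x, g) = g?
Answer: -162000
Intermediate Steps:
S(y) = 2*y (S(y) = 1*y + y = y + y = 2*y)
P(b) = 9*b**2 (P(b) = (b*b)*(5 + 2*2) = b**2*(5 + 4) = b**2*9 = 9*b**2)
-720*P(I(-5, 2)*(3 - 2)) = -6480*(-5*(3 - 2))**2 = -6480*(-5*1)**2 = -6480*(-5)**2 = -6480*25 = -720*225 = -162000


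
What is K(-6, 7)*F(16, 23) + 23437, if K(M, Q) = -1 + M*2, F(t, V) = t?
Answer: 23229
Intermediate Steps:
K(M, Q) = -1 + 2*M
K(-6, 7)*F(16, 23) + 23437 = (-1 + 2*(-6))*16 + 23437 = (-1 - 12)*16 + 23437 = -13*16 + 23437 = -208 + 23437 = 23229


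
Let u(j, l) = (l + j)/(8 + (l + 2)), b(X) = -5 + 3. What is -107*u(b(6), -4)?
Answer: 107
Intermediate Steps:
b(X) = -2
u(j, l) = (j + l)/(10 + l) (u(j, l) = (j + l)/(8 + (2 + l)) = (j + l)/(10 + l))
-107*u(b(6), -4) = -107*(-2 - 4)/(10 - 4) = -107*(-6)/6 = -107*(-1) = 107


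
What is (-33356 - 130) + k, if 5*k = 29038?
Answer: -138392/5 ≈ -27678.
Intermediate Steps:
k = 29038/5 (k = (⅕)*29038 = 29038/5 ≈ 5807.6)
(-33356 - 130) + k = (-33356 - 130) + 29038/5 = -33486 + 29038/5 = -138392/5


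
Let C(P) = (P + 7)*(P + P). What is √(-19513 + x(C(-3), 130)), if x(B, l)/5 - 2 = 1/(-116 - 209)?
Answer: 4*I*√5150015/65 ≈ 139.65*I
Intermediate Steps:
C(P) = 2*P*(7 + P) (C(P) = (7 + P)*(2*P) = 2*P*(7 + P))
x(B, l) = 649/65 (x(B, l) = 10 + 5/(-116 - 209) = 10 + 5/(-325) = 10 + 5*(-1/325) = 10 - 1/65 = 649/65)
√(-19513 + x(C(-3), 130)) = √(-19513 + 649/65) = √(-1267696/65) = 4*I*√5150015/65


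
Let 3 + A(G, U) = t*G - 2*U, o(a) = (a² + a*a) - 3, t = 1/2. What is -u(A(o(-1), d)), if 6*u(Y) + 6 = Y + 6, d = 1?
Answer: 11/12 ≈ 0.91667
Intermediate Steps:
t = ½ ≈ 0.50000
o(a) = -3 + 2*a² (o(a) = (a² + a²) - 3 = 2*a² - 3 = -3 + 2*a²)
A(G, U) = -3 + G/2 - 2*U (A(G, U) = -3 + (G/2 - 2*U) = -3 + G/2 - 2*U)
u(Y) = Y/6 (u(Y) = -1 + (Y + 6)/6 = -1 + (6 + Y)/6 = -1 + (1 + Y/6) = Y/6)
-u(A(o(-1), d)) = -(-3 + (-3 + 2*(-1)²)/2 - 2*1)/6 = -(-3 + (-3 + 2*1)/2 - 2)/6 = -(-3 + (-3 + 2)/2 - 2)/6 = -(-3 + (½)*(-1) - 2)/6 = -(-3 - ½ - 2)/6 = -(-11)/(6*2) = -1*(-11/12) = 11/12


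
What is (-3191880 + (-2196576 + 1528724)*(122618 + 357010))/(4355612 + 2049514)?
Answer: -53387285156/1067521 ≈ -50011.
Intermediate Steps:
(-3191880 + (-2196576 + 1528724)*(122618 + 357010))/(4355612 + 2049514) = (-3191880 - 667852*479628)/6405126 = (-3191880 - 320320519056)*(1/6405126) = -320323710936*1/6405126 = -53387285156/1067521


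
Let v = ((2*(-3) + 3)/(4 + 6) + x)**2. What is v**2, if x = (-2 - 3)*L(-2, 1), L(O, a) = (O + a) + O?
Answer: 466948881/10000 ≈ 46695.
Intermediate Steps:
L(O, a) = a + 2*O
x = 15 (x = (-2 - 3)*(1 + 2*(-2)) = -5*(1 - 4) = -5*(-3) = 15)
v = 21609/100 (v = ((2*(-3) + 3)/(4 + 6) + 15)**2 = ((-6 + 3)/10 + 15)**2 = (-3*1/10 + 15)**2 = (-3/10 + 15)**2 = (147/10)**2 = 21609/100 ≈ 216.09)
v**2 = (21609/100)**2 = 466948881/10000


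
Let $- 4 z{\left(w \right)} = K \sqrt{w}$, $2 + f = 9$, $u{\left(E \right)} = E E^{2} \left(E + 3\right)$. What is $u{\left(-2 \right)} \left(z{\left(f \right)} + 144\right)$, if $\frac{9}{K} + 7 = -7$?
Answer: $-1152 - \frac{9 \sqrt{7}}{7} \approx -1155.4$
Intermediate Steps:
$K = - \frac{9}{14}$ ($K = \frac{9}{-7 - 7} = \frac{9}{-14} = 9 \left(- \frac{1}{14}\right) = - \frac{9}{14} \approx -0.64286$)
$u{\left(E \right)} = E^{3} \left(3 + E\right)$
$f = 7$ ($f = -2 + 9 = 7$)
$z{\left(w \right)} = \frac{9 \sqrt{w}}{56}$ ($z{\left(w \right)} = - \frac{\left(- \frac{9}{14}\right) \sqrt{w}}{4} = \frac{9 \sqrt{w}}{56}$)
$u{\left(-2 \right)} \left(z{\left(f \right)} + 144\right) = \left(-2\right)^{3} \left(3 - 2\right) \left(\frac{9 \sqrt{7}}{56} + 144\right) = \left(-8\right) 1 \left(144 + \frac{9 \sqrt{7}}{56}\right) = - 8 \left(144 + \frac{9 \sqrt{7}}{56}\right) = -1152 - \frac{9 \sqrt{7}}{7}$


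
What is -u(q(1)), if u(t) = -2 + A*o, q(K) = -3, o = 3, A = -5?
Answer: 17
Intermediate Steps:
u(t) = -17 (u(t) = -2 - 5*3 = -2 - 15 = -17)
-u(q(1)) = -1*(-17) = 17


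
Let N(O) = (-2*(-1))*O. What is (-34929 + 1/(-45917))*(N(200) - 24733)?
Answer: 39026114475702/45917 ≈ 8.4993e+8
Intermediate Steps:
N(O) = 2*O
(-34929 + 1/(-45917))*(N(200) - 24733) = (-34929 + 1/(-45917))*(2*200 - 24733) = (-34929 - 1/45917)*(400 - 24733) = -1603834894/45917*(-24333) = 39026114475702/45917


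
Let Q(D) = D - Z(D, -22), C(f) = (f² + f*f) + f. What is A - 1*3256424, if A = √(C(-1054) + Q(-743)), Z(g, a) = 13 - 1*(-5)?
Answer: -3256424 + √2220017 ≈ -3.2549e+6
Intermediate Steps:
Z(g, a) = 18 (Z(g, a) = 13 + 5 = 18)
C(f) = f + 2*f² (C(f) = (f² + f²) + f = 2*f² + f = f + 2*f²)
Q(D) = -18 + D (Q(D) = D - 1*18 = D - 18 = -18 + D)
A = √2220017 (A = √(-1054*(1 + 2*(-1054)) + (-18 - 743)) = √(-1054*(1 - 2108) - 761) = √(-1054*(-2107) - 761) = √(2220778 - 761) = √2220017 ≈ 1490.0)
A - 1*3256424 = √2220017 - 1*3256424 = √2220017 - 3256424 = -3256424 + √2220017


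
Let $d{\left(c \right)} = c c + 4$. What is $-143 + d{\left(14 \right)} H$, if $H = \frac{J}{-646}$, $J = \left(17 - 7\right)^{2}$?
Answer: $- \frac{56189}{323} \approx -173.96$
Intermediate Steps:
$J = 100$ ($J = 10^{2} = 100$)
$d{\left(c \right)} = 4 + c^{2}$ ($d{\left(c \right)} = c^{2} + 4 = 4 + c^{2}$)
$H = - \frac{50}{323}$ ($H = \frac{100}{-646} = 100 \left(- \frac{1}{646}\right) = - \frac{50}{323} \approx -0.1548$)
$-143 + d{\left(14 \right)} H = -143 + \left(4 + 14^{2}\right) \left(- \frac{50}{323}\right) = -143 + \left(4 + 196\right) \left(- \frac{50}{323}\right) = -143 + 200 \left(- \frac{50}{323}\right) = -143 - \frac{10000}{323} = - \frac{56189}{323}$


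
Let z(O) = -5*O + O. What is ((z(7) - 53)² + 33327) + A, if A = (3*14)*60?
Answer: 42408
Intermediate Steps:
z(O) = -4*O
A = 2520 (A = 42*60 = 2520)
((z(7) - 53)² + 33327) + A = ((-4*7 - 53)² + 33327) + 2520 = ((-28 - 53)² + 33327) + 2520 = ((-81)² + 33327) + 2520 = (6561 + 33327) + 2520 = 39888 + 2520 = 42408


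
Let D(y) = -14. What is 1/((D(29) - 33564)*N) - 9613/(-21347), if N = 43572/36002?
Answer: 7031816583457/15615977484876 ≈ 0.45030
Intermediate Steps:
N = 21786/18001 (N = 43572*(1/36002) = 21786/18001 ≈ 1.2103)
1/((D(29) - 33564)*N) - 9613/(-21347) = 1/((-14 - 33564)*(21786/18001)) - 9613/(-21347) = (18001/21786)/(-33578) - 9613*(-1/21347) = -1/33578*18001/21786 + 9613/21347 = -18001/731530308 + 9613/21347 = 7031816583457/15615977484876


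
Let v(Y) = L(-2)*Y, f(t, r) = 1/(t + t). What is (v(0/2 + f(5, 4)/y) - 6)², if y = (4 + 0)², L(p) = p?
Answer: 231361/6400 ≈ 36.150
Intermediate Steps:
f(t, r) = 1/(2*t)
y = 16 (y = 4² = 16)
v(Y) = -2*Y
(v(0/2 + f(5, 4)/y) - 6)² = (-2*(0/2 + ((½)/5)/16) - 6)² = (-2*(0*(½) + ((½)*(⅕))*(1/16)) - 6)² = (-2*(0 + (⅒)*(1/16)) - 6)² = (-2*(0 + 1/160) - 6)² = (-2*1/160 - 6)² = (-1/80 - 6)² = (-481/80)² = 231361/6400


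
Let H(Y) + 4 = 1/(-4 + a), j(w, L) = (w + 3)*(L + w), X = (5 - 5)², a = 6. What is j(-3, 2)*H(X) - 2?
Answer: -2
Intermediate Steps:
X = 0 (X = 0² = 0)
j(w, L) = (3 + w)*(L + w)
H(Y) = -7/2 (H(Y) = -4 + 1/(-4 + 6) = -4 + 1/2 = -4 + ½ = -7/2)
j(-3, 2)*H(X) - 2 = ((-3)² + 3*2 + 3*(-3) + 2*(-3))*(-7/2) - 2 = (9 + 6 - 9 - 6)*(-7/2) - 2 = 0*(-7/2) - 2 = 0 - 2 = -2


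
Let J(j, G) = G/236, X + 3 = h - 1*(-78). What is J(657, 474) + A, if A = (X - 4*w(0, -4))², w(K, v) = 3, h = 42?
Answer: 1301187/118 ≈ 11027.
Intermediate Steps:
X = 117 (X = -3 + (42 - 1*(-78)) = -3 + (42 + 78) = -3 + 120 = 117)
J(j, G) = G/236 (J(j, G) = G*(1/236) = G/236)
A = 11025 (A = (117 - 4*3)² = (117 - 12)² = 105² = 11025)
J(657, 474) + A = (1/236)*474 + 11025 = 237/118 + 11025 = 1301187/118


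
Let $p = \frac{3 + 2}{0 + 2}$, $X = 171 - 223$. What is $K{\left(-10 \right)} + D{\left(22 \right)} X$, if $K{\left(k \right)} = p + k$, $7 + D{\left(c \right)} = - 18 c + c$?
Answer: $\frac{39609}{2} \approx 19805.0$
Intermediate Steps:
$X = -52$ ($X = 171 - 223 = -52$)
$p = \frac{5}{2} \approx 2.5$
$D{\left(c \right)} = -7 - 17 c$ ($D{\left(c \right)} = -7 + \left(- 18 c + c\right) = -7 - 17 c$)
$K{\left(k \right)} = \frac{5}{2} + k$
$K{\left(-10 \right)} + D{\left(22 \right)} X = \left(\frac{5}{2} - 10\right) + \left(-7 - 374\right) \left(-52\right) = - \frac{15}{2} + \left(-7 - 374\right) \left(-52\right) = - \frac{15}{2} - -19812 = - \frac{15}{2} + 19812 = \frac{39609}{2}$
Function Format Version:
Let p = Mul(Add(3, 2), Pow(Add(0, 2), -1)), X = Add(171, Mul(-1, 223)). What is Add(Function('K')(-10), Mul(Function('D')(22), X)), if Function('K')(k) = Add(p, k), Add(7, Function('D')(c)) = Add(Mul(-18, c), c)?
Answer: Rational(39609, 2) ≈ 19805.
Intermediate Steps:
X = -52 (X = Add(171, -223) = -52)
p = Rational(5, 2) (p = Mul(5, Pow(2, -1)) = Mul(5, Rational(1, 2)) = Rational(5, 2) ≈ 2.5000)
Function('D')(c) = Add(-7, Mul(-17, c)) (Function('D')(c) = Add(-7, Add(Mul(-18, c), c)) = Add(-7, Mul(-17, c)))
Function('K')(k) = Add(Rational(5, 2), k)
Add(Function('K')(-10), Mul(Function('D')(22), X)) = Add(Add(Rational(5, 2), -10), Mul(Add(-7, Mul(-17, 22)), -52)) = Add(Rational(-15, 2), Mul(Add(-7, -374), -52)) = Add(Rational(-15, 2), Mul(-381, -52)) = Add(Rational(-15, 2), 19812) = Rational(39609, 2)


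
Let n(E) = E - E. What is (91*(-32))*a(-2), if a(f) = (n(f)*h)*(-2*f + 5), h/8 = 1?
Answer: 0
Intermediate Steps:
n(E) = 0
h = 8 (h = 8*1 = 8)
a(f) = 0 (a(f) = (0*8)*(-2*f + 5) = 0*(5 - 2*f) = 0)
(91*(-32))*a(-2) = (91*(-32))*0 = -2912*0 = 0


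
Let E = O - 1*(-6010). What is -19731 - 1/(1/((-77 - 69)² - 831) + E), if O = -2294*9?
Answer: -5915717994044/299818459 ≈ -19731.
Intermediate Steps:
O = -20646
E = -14636 (E = -20646 - 1*(-6010) = -20646 + 6010 = -14636)
-19731 - 1/(1/((-77 - 69)² - 831) + E) = -19731 - 1/(1/((-77 - 69)² - 831) - 14636) = -19731 - 1/(1/((-146)² - 831) - 14636) = -19731 - 1/(1/(21316 - 831) - 14636) = -19731 - 1/(1/20485 - 14636) = -19731 - 1/(-299818459/20485) = -19731 - 1*(-20485/299818459) = -19731 + 20485/299818459 = -5915717994044/299818459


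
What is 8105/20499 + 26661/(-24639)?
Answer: -115608248/168358287 ≈ -0.68668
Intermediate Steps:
8105/20499 + 26661/(-24639) = 8105*(1/20499) + 26661*(-1/24639) = 8105/20499 - 8887/8213 = -115608248/168358287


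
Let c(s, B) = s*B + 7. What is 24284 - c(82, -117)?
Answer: 33871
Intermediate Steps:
c(s, B) = 7 + B*s (c(s, B) = B*s + 7 = 7 + B*s)
24284 - c(82, -117) = 24284 - (7 - 117*82) = 24284 - (7 - 9594) = 24284 - 1*(-9587) = 24284 + 9587 = 33871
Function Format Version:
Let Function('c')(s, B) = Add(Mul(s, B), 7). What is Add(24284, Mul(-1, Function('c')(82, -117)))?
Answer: 33871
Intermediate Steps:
Function('c')(s, B) = Add(7, Mul(B, s)) (Function('c')(s, B) = Add(Mul(B, s), 7) = Add(7, Mul(B, s)))
Add(24284, Mul(-1, Function('c')(82, -117))) = Add(24284, Mul(-1, Add(7, Mul(-117, 82)))) = Add(24284, Mul(-1, Add(7, -9594))) = Add(24284, Mul(-1, -9587)) = Add(24284, 9587) = 33871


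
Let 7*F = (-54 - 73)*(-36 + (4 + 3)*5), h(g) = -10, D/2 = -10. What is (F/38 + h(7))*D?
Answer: 25330/133 ≈ 190.45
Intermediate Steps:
D = -20 (D = 2*(-10) = -20)
F = 127/7 (F = ((-54 - 73)*(-36 + (4 + 3)*5))/7 = (-127*(-36 + 7*5))/7 = (-127*(-36 + 35))/7 = (-127*(-1))/7 = (1/7)*127 = 127/7 ≈ 18.143)
(F/38 + h(7))*D = ((127/7)/38 - 10)*(-20) = ((127/7)*(1/38) - 10)*(-20) = (127/266 - 10)*(-20) = -2533/266*(-20) = 25330/133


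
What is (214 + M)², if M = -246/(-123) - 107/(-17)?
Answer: 14280841/289 ≈ 49415.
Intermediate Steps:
M = 141/17 (M = -246*(-1/123) - 107*(-1/17) = 2 + 107/17 = 141/17 ≈ 8.2941)
(214 + M)² = (214 + 141/17)² = (3779/17)² = 14280841/289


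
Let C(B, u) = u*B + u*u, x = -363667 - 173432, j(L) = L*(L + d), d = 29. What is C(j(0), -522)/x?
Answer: -90828/179033 ≈ -0.50733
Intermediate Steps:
j(L) = L*(29 + L) (j(L) = L*(L + 29) = L*(29 + L))
x = -537099
C(B, u) = u² + B*u (C(B, u) = B*u + u² = u² + B*u)
C(j(0), -522)/x = -522*(0*(29 + 0) - 522)/(-537099) = -522*(0*29 - 522)*(-1/537099) = -522*(0 - 522)*(-1/537099) = -522*(-522)*(-1/537099) = 272484*(-1/537099) = -90828/179033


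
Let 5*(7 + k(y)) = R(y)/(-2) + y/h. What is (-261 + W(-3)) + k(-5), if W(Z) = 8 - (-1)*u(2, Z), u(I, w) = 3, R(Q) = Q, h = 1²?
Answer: -515/2 ≈ -257.50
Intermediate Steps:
h = 1
W(Z) = 11 (W(Z) = 8 - (-1)*3 = 8 - 1*(-3) = 8 + 3 = 11)
k(y) = -7 + y/10 (k(y) = -7 + (y/(-2) + y/1)/5 = -7 + (y*(-½) + y*1)/5 = -7 + (-y/2 + y)/5 = -7 + (y/2)/5 = -7 + y/10)
(-261 + W(-3)) + k(-5) = (-261 + 11) + (-7 + (⅒)*(-5)) = -250 + (-7 - ½) = -250 - 15/2 = -515/2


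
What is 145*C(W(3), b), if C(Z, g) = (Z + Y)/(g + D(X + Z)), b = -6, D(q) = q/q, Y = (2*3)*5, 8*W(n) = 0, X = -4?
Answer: -870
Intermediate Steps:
W(n) = 0 (W(n) = (⅛)*0 = 0)
Y = 30 (Y = 6*5 = 30)
D(q) = 1
C(Z, g) = (30 + Z)/(1 + g) (C(Z, g) = (Z + 30)/(g + 1) = (30 + Z)/(1 + g))
145*C(W(3), b) = 145*((30 + 0)/(1 - 6)) = 145*(30/(-5)) = 145*(-⅕*30) = 145*(-6) = -870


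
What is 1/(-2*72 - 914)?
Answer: -1/1058 ≈ -0.00094518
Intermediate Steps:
1/(-2*72 - 914) = 1/(-144 - 914) = 1/(-1058) = -1/1058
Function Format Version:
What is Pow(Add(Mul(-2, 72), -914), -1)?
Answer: Rational(-1, 1058) ≈ -0.00094518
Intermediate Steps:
Pow(Add(Mul(-2, 72), -914), -1) = Pow(Add(-144, -914), -1) = Pow(-1058, -1) = Rational(-1, 1058)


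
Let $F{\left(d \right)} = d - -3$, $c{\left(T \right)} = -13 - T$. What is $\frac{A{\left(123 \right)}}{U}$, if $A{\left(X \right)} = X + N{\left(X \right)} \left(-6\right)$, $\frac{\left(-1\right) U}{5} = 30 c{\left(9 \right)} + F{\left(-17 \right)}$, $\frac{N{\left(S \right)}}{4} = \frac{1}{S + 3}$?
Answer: $\frac{2579}{70770} \approx 0.036442$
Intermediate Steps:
$F{\left(d \right)} = 3 + d$ ($F{\left(d \right)} = d + 3 = 3 + d$)
$N{\left(S \right)} = \frac{4}{3 + S}$ ($N{\left(S \right)} = \frac{4}{S + 3} = \frac{4}{3 + S}$)
$U = 3370$ ($U = - 5 \left(30 \left(-13 - 9\right) + \left(3 - 17\right)\right) = - 5 \left(30 \left(-13 - 9\right) - 14\right) = - 5 \left(30 \left(-22\right) - 14\right) = - 5 \left(-660 - 14\right) = \left(-5\right) \left(-674\right) = 3370$)
$A{\left(X \right)} = X - \frac{24}{3 + X}$ ($A{\left(X \right)} = X + \frac{4}{3 + X} \left(-6\right) = X - \frac{24}{3 + X}$)
$\frac{A{\left(123 \right)}}{U} = \frac{\frac{1}{3 + 123} \left(-24 + 123 \left(3 + 123\right)\right)}{3370} = \frac{-24 + 123 \cdot 126}{126} \cdot \frac{1}{3370} = \frac{-24 + 15498}{126} \cdot \frac{1}{3370} = \frac{1}{126} \cdot 15474 \cdot \frac{1}{3370} = \frac{2579}{21} \cdot \frac{1}{3370} = \frac{2579}{70770}$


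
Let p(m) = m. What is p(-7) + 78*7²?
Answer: 3815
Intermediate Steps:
p(-7) + 78*7² = -7 + 78*7² = -7 + 78*49 = -7 + 3822 = 3815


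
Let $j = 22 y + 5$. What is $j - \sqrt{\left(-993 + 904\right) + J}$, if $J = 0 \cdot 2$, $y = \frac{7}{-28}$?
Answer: $- \frac{1}{2} - i \sqrt{89} \approx -0.5 - 9.434 i$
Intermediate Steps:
$y = - \frac{1}{4}$ ($y = 7 \left(- \frac{1}{28}\right) = - \frac{1}{4} \approx -0.25$)
$J = 0$
$j = - \frac{1}{2}$ ($j = 22 \left(- \frac{1}{4}\right) + 5 = - \frac{11}{2} + 5 = - \frac{1}{2} \approx -0.5$)
$j - \sqrt{\left(-993 + 904\right) + J} = - \frac{1}{2} - \sqrt{\left(-993 + 904\right) + 0} = - \frac{1}{2} - \sqrt{-89 + 0} = - \frac{1}{2} - \sqrt{-89} = - \frac{1}{2} - i \sqrt{89}$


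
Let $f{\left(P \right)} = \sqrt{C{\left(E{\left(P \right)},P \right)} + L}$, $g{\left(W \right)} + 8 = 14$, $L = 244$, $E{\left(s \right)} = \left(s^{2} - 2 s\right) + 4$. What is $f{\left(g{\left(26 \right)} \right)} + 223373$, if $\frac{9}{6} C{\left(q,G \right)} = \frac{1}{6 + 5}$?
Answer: $223373 + \frac{\sqrt{265782}}{33} \approx 2.2339 \cdot 10^{5}$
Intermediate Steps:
$E{\left(s \right)} = 4 + s^{2} - 2 s$
$C{\left(q,G \right)} = \frac{2}{33}$ ($C{\left(q,G \right)} = \frac{2}{3 \left(6 + 5\right)} = \frac{2}{3 \cdot 11} = \frac{2}{3} \cdot \frac{1}{11} = \frac{2}{33}$)
$g{\left(W \right)} = 6$ ($g{\left(W \right)} = -8 + 14 = 6$)
$f{\left(P \right)} = \frac{\sqrt{265782}}{33}$ ($f{\left(P \right)} = \sqrt{\frac{2}{33} + 244} = \sqrt{\frac{8054}{33}} = \frac{\sqrt{265782}}{33}$)
$f{\left(g{\left(26 \right)} \right)} + 223373 = \frac{\sqrt{265782}}{33} + 223373 = 223373 + \frac{\sqrt{265782}}{33}$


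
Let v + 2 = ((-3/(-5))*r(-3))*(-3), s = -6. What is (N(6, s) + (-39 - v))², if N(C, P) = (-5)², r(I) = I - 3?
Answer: 12996/25 ≈ 519.84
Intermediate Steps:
r(I) = -3 + I
v = 44/5 (v = -2 + ((-3/(-5))*(-3 - 3))*(-3) = -2 + (-3*(-⅕)*(-6))*(-3) = -2 + ((⅗)*(-6))*(-3) = -2 - 18/5*(-3) = -2 + 54/5 = 44/5 ≈ 8.8000)
N(C, P) = 25
(N(6, s) + (-39 - v))² = (25 + (-39 - 1*44/5))² = (25 + (-39 - 44/5))² = (25 - 239/5)² = (-114/5)² = 12996/25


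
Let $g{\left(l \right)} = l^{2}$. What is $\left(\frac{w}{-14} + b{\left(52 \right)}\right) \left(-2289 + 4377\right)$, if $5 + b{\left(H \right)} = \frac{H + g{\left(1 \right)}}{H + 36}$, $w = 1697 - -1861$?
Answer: $- \frac{41567121}{77} \approx -5.3983 \cdot 10^{5}$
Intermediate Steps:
$w = 3558$ ($w = 1697 + 1861 = 3558$)
$b{\left(H \right)} = -5 + \frac{1 + H}{36 + H}$ ($b{\left(H \right)} = -5 + \frac{H + 1^{2}}{H + 36} = -5 + \frac{H + 1}{36 + H} = -5 + \frac{1 + H}{36 + H}$)
$\left(\frac{w}{-14} + b{\left(52 \right)}\right) \left(-2289 + 4377\right) = \left(\frac{3558}{-14} + \frac{-179 - 208}{36 + 52}\right) \left(-2289 + 4377\right) = \left(3558 \left(- \frac{1}{14}\right) + \frac{-179 - 208}{88}\right) 2088 = \left(- \frac{1779}{7} + \frac{1}{88} \left(-387\right)\right) 2088 = \left(- \frac{1779}{7} - \frac{387}{88}\right) 2088 = \left(- \frac{159261}{616}\right) 2088 = - \frac{41567121}{77}$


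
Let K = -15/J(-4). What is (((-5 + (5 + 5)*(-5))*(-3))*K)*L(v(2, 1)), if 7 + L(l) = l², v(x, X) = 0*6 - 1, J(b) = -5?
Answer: -2970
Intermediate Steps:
K = 3 (K = -15/(-5) = -15*(-⅕) = 3)
v(x, X) = -1 (v(x, X) = 0 - 1 = -1)
L(l) = -7 + l²
(((-5 + (5 + 5)*(-5))*(-3))*K)*L(v(2, 1)) = (((-5 + (5 + 5)*(-5))*(-3))*3)*(-7 + (-1)²) = (((-5 + 10*(-5))*(-3))*3)*(-7 + 1) = (((-5 - 50)*(-3))*3)*(-6) = (-55*(-3)*3)*(-6) = (165*3)*(-6) = 495*(-6) = -2970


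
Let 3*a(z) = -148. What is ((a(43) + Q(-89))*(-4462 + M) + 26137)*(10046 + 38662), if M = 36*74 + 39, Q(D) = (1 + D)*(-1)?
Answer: -2039777388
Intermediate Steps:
Q(D) = -1 - D
a(z) = -148/3 (a(z) = (1/3)*(-148) = -148/3)
M = 2703 (M = 2664 + 39 = 2703)
((a(43) + Q(-89))*(-4462 + M) + 26137)*(10046 + 38662) = ((-148/3 + (-1 - 1*(-89)))*(-4462 + 2703) + 26137)*(10046 + 38662) = ((-148/3 + (-1 + 89))*(-1759) + 26137)*48708 = ((-148/3 + 88)*(-1759) + 26137)*48708 = ((116/3)*(-1759) + 26137)*48708 = (-204044/3 + 26137)*48708 = -125633/3*48708 = -2039777388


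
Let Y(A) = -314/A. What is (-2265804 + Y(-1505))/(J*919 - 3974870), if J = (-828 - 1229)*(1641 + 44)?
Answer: 3410034706/4799851688625 ≈ 0.00071045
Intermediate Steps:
J = -3466045 (J = -2057*1685 = -3466045)
(-2265804 + Y(-1505))/(J*919 - 3974870) = (-2265804 - 314/(-1505))/(-3466045*919 - 3974870) = (-2265804 - 314*(-1/1505))/(-3185295355 - 3974870) = (-2265804 + 314/1505)/(-3189270225) = -3410034706/1505*(-1/3189270225) = 3410034706/4799851688625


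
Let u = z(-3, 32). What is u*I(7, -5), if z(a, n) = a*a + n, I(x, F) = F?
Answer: -205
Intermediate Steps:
z(a, n) = n + a**2 (z(a, n) = a**2 + n = n + a**2)
u = 41 (u = 32 + (-3)**2 = 32 + 9 = 41)
u*I(7, -5) = 41*(-5) = -205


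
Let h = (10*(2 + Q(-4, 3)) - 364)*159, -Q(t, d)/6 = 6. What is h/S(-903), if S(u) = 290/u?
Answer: 50539104/145 ≈ 3.4855e+5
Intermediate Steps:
Q(t, d) = -36 (Q(t, d) = -6*6 = -36)
h = -111936 (h = (10*(2 - 36) - 364)*159 = (10*(-34) - 364)*159 = (-340 - 364)*159 = -704*159 = -111936)
h/S(-903) = -111936/(290/(-903)) = -111936/(290*(-1/903)) = -111936/(-290/903) = -111936*(-903/290) = 50539104/145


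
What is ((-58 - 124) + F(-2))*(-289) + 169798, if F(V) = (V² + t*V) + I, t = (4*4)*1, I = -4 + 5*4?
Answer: 225864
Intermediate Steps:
I = 16 (I = -4 + 20 = 16)
t = 16 (t = 16*1 = 16)
F(V) = 16 + V² + 16*V (F(V) = (V² + 16*V) + 16 = 16 + V² + 16*V)
((-58 - 124) + F(-2))*(-289) + 169798 = ((-58 - 124) + (16 + (-2)² + 16*(-2)))*(-289) + 169798 = (-182 + (16 + 4 - 32))*(-289) + 169798 = (-182 - 12)*(-289) + 169798 = -194*(-289) + 169798 = 56066 + 169798 = 225864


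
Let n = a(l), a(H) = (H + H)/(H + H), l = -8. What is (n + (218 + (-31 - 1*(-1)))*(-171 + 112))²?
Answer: 123010281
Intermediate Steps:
a(H) = 1 (a(H) = (2*H)/((2*H)) = (2*H)*(1/(2*H)) = 1)
n = 1
(n + (218 + (-31 - 1*(-1)))*(-171 + 112))² = (1 + (218 + (-31 - 1*(-1)))*(-171 + 112))² = (1 + (218 + (-31 + 1))*(-59))² = (1 + (218 - 30)*(-59))² = (1 + 188*(-59))² = (1 - 11092)² = (-11091)² = 123010281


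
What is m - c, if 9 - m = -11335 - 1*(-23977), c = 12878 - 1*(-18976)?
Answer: -44487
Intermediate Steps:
c = 31854 (c = 12878 + 18976 = 31854)
m = -12633 (m = 9 - (-11335 - 1*(-23977)) = 9 - (-11335 + 23977) = 9 - 1*12642 = 9 - 12642 = -12633)
m - c = -12633 - 1*31854 = -12633 - 31854 = -44487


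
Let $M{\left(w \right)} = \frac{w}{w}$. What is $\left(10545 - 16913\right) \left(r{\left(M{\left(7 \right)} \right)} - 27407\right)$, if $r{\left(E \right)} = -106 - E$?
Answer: $175209152$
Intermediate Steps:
$M{\left(w \right)} = 1$
$\left(10545 - 16913\right) \left(r{\left(M{\left(7 \right)} \right)} - 27407\right) = \left(10545 - 16913\right) \left(\left(-106 - 1\right) - 27407\right) = - 6368 \left(\left(-106 - 1\right) - 27407\right) = - 6368 \left(-107 - 27407\right) = \left(-6368\right) \left(-27514\right) = 175209152$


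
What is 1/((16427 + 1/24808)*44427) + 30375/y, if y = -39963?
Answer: -183312478919905007/241175855416712139 ≈ -0.76008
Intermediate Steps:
1/((16427 + 1/24808)*44427) + 30375/y = 1/((16427 + 1/24808)*44427) + 30375/(-39963) = (1/44427)/(16427 + 1/24808) + 30375*(-1/39963) = (1/44427)/(407521017/24808) - 10125/13321 = (24808/407521017)*(1/44427) - 10125/13321 = 24808/18104936222259 - 10125/13321 = -183312478919905007/241175855416712139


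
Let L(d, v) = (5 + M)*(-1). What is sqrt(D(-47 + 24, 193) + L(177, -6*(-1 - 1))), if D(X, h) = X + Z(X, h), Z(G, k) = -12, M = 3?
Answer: I*sqrt(43) ≈ 6.5574*I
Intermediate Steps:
L(d, v) = -8 (L(d, v) = (5 + 3)*(-1) = 8*(-1) = -8)
D(X, h) = -12 + X (D(X, h) = X - 12 = -12 + X)
sqrt(D(-47 + 24, 193) + L(177, -6*(-1 - 1))) = sqrt((-12 + (-47 + 24)) - 8) = sqrt((-12 - 23) - 8) = sqrt(-35 - 8) = sqrt(-43) = I*sqrt(43)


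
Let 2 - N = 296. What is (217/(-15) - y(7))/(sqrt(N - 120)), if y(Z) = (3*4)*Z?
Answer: 1477*I*sqrt(46)/2070 ≈ 4.8394*I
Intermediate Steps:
N = -294 (N = 2 - 1*296 = 2 - 296 = -294)
y(Z) = 12*Z
(217/(-15) - y(7))/(sqrt(N - 120)) = (217/(-15) - 12*7)/(sqrt(-294 - 120)) = (217*(-1/15) - 1*84)/(sqrt(-414)) = (-217/15 - 84)/((3*I*sqrt(46))) = -(-1477)*I*sqrt(46)/2070 = 1477*I*sqrt(46)/2070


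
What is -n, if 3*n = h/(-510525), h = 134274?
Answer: 44758/510525 ≈ 0.087671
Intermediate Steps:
n = -44758/510525 (n = (134274/(-510525))/3 = (134274*(-1/510525))/3 = (⅓)*(-44758/170175) = -44758/510525 ≈ -0.087671)
-n = -1*(-44758/510525) = 44758/510525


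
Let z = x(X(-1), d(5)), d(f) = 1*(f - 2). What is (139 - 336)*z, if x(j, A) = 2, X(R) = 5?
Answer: -394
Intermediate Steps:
d(f) = -2 + f (d(f) = 1*(-2 + f) = -2 + f)
z = 2
(139 - 336)*z = (139 - 336)*2 = -197*2 = -394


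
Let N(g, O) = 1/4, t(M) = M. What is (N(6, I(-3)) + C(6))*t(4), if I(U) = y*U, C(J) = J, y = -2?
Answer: 25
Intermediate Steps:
I(U) = -2*U
N(g, O) = ¼
(N(6, I(-3)) + C(6))*t(4) = (¼ + 6)*4 = (25/4)*4 = 25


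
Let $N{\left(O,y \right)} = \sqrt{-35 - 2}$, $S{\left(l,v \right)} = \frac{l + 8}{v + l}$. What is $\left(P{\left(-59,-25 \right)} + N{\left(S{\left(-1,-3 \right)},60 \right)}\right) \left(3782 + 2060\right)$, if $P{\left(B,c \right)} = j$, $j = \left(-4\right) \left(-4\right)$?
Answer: $93472 + 5842 i \sqrt{37} \approx 93472.0 + 35536.0 i$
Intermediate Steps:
$S{\left(l,v \right)} = \frac{8 + l}{l + v}$
$j = 16$
$N{\left(O,y \right)} = i \sqrt{37}$ ($N{\left(O,y \right)} = \sqrt{-37} = i \sqrt{37}$)
$P{\left(B,c \right)} = 16$
$\left(P{\left(-59,-25 \right)} + N{\left(S{\left(-1,-3 \right)},60 \right)}\right) \left(3782 + 2060\right) = \left(16 + i \sqrt{37}\right) \left(3782 + 2060\right) = \left(16 + i \sqrt{37}\right) 5842 = 93472 + 5842 i \sqrt{37}$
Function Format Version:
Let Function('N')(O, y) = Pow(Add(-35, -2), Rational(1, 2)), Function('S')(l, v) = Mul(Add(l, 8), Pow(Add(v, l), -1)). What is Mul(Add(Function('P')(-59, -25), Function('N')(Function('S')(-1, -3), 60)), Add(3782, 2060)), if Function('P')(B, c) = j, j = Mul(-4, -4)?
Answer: Add(93472, Mul(5842, I, Pow(37, Rational(1, 2)))) ≈ Add(93472., Mul(35536., I))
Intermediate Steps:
Function('S')(l, v) = Mul(Pow(Add(l, v), -1), Add(8, l)) (Function('S')(l, v) = Mul(Add(8, l), Pow(Add(l, v), -1)) = Mul(Pow(Add(l, v), -1), Add(8, l)))
j = 16
Function('N')(O, y) = Mul(I, Pow(37, Rational(1, 2))) (Function('N')(O, y) = Pow(-37, Rational(1, 2)) = Mul(I, Pow(37, Rational(1, 2))))
Function('P')(B, c) = 16
Mul(Add(Function('P')(-59, -25), Function('N')(Function('S')(-1, -3), 60)), Add(3782, 2060)) = Mul(Add(16, Mul(I, Pow(37, Rational(1, 2)))), Add(3782, 2060)) = Mul(Add(16, Mul(I, Pow(37, Rational(1, 2)))), 5842) = Add(93472, Mul(5842, I, Pow(37, Rational(1, 2))))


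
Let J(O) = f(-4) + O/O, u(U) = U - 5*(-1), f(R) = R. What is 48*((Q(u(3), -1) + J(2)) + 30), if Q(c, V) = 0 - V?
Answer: 1344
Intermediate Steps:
u(U) = 5 + U (u(U) = U + 5 = 5 + U)
J(O) = -3 (J(O) = -4 + O/O = -4 + 1 = -3)
Q(c, V) = -V
48*((Q(u(3), -1) + J(2)) + 30) = 48*((-1*(-1) - 3) + 30) = 48*((1 - 3) + 30) = 48*(-2 + 30) = 48*28 = 1344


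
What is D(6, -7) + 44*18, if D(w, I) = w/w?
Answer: 793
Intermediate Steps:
D(w, I) = 1
D(6, -7) + 44*18 = 1 + 44*18 = 1 + 792 = 793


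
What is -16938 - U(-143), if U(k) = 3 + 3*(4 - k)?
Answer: -17382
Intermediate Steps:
U(k) = 15 - 3*k (U(k) = 3 + (12 - 3*k) = 15 - 3*k)
-16938 - U(-143) = -16938 - (15 - 3*(-143)) = -16938 - (15 + 429) = -16938 - 1*444 = -16938 - 444 = -17382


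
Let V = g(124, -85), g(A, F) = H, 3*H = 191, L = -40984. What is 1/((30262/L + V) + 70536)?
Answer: 61476/4340139715 ≈ 1.4165e-5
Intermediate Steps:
H = 191/3 (H = (1/3)*191 = 191/3 ≈ 63.667)
g(A, F) = 191/3
V = 191/3 ≈ 63.667
1/((30262/L + V) + 70536) = 1/((30262/(-40984) + 191/3) + 70536) = 1/((30262*(-1/40984) + 191/3) + 70536) = 1/((-15131/20492 + 191/3) + 70536) = 1/(3868579/61476 + 70536) = 1/(4340139715/61476) = 61476/4340139715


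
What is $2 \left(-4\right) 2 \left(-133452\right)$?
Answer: $2135232$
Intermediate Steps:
$2 \left(-4\right) 2 \left(-133452\right) = \left(-8\right) 2 \left(-133452\right) = \left(-16\right) \left(-133452\right) = 2135232$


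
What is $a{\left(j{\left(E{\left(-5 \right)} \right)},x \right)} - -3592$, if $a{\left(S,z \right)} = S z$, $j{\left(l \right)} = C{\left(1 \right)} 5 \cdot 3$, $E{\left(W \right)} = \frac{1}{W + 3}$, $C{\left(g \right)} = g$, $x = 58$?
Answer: $4462$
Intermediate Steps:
$E{\left(W \right)} = \frac{1}{3 + W}$
$j{\left(l \right)} = 15$ ($j{\left(l \right)} = 1 \cdot 5 \cdot 3 = 5 \cdot 3 = 15$)
$a{\left(j{\left(E{\left(-5 \right)} \right)},x \right)} - -3592 = 15 \cdot 58 - -3592 = 870 + 3592 = 4462$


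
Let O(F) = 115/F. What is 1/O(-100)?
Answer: -20/23 ≈ -0.86957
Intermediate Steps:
1/O(-100) = 1/(115/(-100)) = 1/(115*(-1/100)) = 1/(-23/20) = -20/23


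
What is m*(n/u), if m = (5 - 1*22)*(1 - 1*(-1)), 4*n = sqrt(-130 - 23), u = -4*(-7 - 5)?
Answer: -17*I*sqrt(17)/32 ≈ -2.1904*I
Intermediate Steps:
u = 48 (u = -4*(-12) = 48)
n = 3*I*sqrt(17)/4 (n = sqrt(-130 - 23)/4 = sqrt(-153)/4 = (3*I*sqrt(17))/4 = 3*I*sqrt(17)/4 ≈ 3.0923*I)
m = -34 (m = (5 - 22)*(1 + 1) = -17*2 = -34)
m*(n/u) = -34*3*I*sqrt(17)/4/48 = -17*I*sqrt(17)/32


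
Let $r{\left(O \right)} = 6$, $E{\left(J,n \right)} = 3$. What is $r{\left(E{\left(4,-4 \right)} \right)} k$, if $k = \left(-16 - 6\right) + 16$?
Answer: $-36$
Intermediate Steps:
$k = -6$ ($k = -22 + 16 = -6$)
$r{\left(E{\left(4,-4 \right)} \right)} k = 6 \left(-6\right) = -36$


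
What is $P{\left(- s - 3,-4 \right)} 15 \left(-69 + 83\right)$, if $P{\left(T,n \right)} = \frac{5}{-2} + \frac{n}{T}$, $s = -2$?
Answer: $315$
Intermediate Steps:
$P{\left(T,n \right)} = - \frac{5}{2} + \frac{n}{T}$ ($P{\left(T,n \right)} = 5 \left(- \frac{1}{2}\right) + \frac{n}{T} = - \frac{5}{2} + \frac{n}{T}$)
$P{\left(- s - 3,-4 \right)} 15 \left(-69 + 83\right) = \left(- \frac{5}{2} - \frac{4}{\left(-1\right) \left(-2\right) - 3}\right) 15 \left(-69 + 83\right) = \left(- \frac{5}{2} - \frac{4}{2 - 3}\right) 15 \cdot 14 = \left(- \frac{5}{2} - \frac{4}{-1}\right) 15 \cdot 14 = \left(- \frac{5}{2} - -4\right) 15 \cdot 14 = \left(- \frac{5}{2} + 4\right) 15 \cdot 14 = \frac{3}{2} \cdot 15 \cdot 14 = \frac{45}{2} \cdot 14 = 315$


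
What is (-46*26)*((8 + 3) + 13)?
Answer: -28704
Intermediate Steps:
(-46*26)*((8 + 3) + 13) = -1196*(11 + 13) = -1196*24 = -28704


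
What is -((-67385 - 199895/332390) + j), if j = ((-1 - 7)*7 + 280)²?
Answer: 1144059881/66478 ≈ 17210.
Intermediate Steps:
j = 50176 (j = (-8*7 + 280)² = (-56 + 280)² = 224² = 50176)
-((-67385 - 199895/332390) + j) = -((-67385 - 199895/332390) + 50176) = -((-67385 - 199895*1/332390) + 50176) = -((-67385 - 39979/66478) + 50176) = -(-4479660009/66478 + 50176) = -1*(-1144059881/66478) = 1144059881/66478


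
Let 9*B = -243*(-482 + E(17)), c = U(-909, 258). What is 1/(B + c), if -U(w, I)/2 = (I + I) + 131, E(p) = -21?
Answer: 1/12287 ≈ 8.1387e-5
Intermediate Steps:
U(w, I) = -262 - 4*I (U(w, I) = -2*((I + I) + 131) = -2*(2*I + 131) = -2*(131 + 2*I) = -262 - 4*I)
c = -1294 (c = -262 - 4*258 = -262 - 1032 = -1294)
B = 13581 (B = (-243*(-482 - 21))/9 = (-243*(-503))/9 = (1/9)*122229 = 13581)
1/(B + c) = 1/(13581 - 1294) = 1/12287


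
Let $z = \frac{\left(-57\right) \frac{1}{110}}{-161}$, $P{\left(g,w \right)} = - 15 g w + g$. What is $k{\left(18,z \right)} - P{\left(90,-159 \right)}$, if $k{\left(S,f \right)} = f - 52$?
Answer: $- \frac{3803966263}{17710} \approx -2.1479 \cdot 10^{5}$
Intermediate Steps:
$P{\left(g,w \right)} = g - 15 g w$ ($P{\left(g,w \right)} = - 15 g w + g = g - 15 g w$)
$z = \frac{57}{17710}$ ($z = \left(-57\right) \frac{1}{110} \left(- \frac{1}{161}\right) = \left(- \frac{57}{110}\right) \left(- \frac{1}{161}\right) = \frac{57}{17710} \approx 0.0032185$)
$k{\left(S,f \right)} = -52 + f$ ($k{\left(S,f \right)} = f - 52 = -52 + f$)
$k{\left(18,z \right)} - P{\left(90,-159 \right)} = \left(-52 + \frac{57}{17710}\right) - 90 \left(1 - -2385\right) = - \frac{920863}{17710} - 90 \left(1 + 2385\right) = - \frac{920863}{17710} - 90 \cdot 2386 = - \frac{920863}{17710} - 214740 = - \frac{3803966263}{17710}$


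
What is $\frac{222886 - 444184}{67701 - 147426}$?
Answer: $\frac{73766}{26575} \approx 2.7758$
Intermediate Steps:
$\frac{222886 - 444184}{67701 - 147426} = - \frac{221298}{-79725} = \left(-221298\right) \left(- \frac{1}{79725}\right) = \frac{73766}{26575}$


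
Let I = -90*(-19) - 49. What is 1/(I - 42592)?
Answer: -1/40931 ≈ -2.4431e-5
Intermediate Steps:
I = 1661 (I = -30*(-57) - 49 = 1710 - 49 = 1661)
1/(I - 42592) = 1/(1661 - 42592) = 1/(-40931) = -1/40931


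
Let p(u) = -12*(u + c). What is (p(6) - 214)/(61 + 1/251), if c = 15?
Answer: -58483/7656 ≈ -7.6388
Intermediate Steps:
p(u) = -180 - 12*u (p(u) = -12*(u + 15) = -12*(15 + u) = -180 - 12*u)
(p(6) - 214)/(61 + 1/251) = ((-180 - 12*6) - 214)/(61 + 1/251) = ((-180 - 72) - 214)/(61 + 1/251) = (-252 - 214)/(15312/251) = -466*251/15312 = -58483/7656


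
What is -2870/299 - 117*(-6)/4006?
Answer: -5643661/598897 ≈ -9.4234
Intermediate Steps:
-2870/299 - 117*(-6)/4006 = -2870*1/299 + 702*(1/4006) = -2870/299 + 351/2003 = -5643661/598897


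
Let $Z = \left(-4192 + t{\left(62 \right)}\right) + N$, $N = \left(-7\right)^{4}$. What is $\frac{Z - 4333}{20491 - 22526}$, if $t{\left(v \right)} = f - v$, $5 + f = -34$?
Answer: $\frac{1245}{407} \approx 3.059$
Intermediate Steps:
$f = -39$ ($f = -5 - 34 = -39$)
$t{\left(v \right)} = -39 - v$
$N = 2401$
$Z = -1892$ ($Z = \left(-4192 - 101\right) + 2401 = -4293 + 2401 = -1892$)
$\frac{Z - 4333}{20491 - 22526} = \frac{-1892 - 4333}{20491 - 22526} = - \frac{6225}{-2035} = \left(-6225\right) \left(- \frac{1}{2035}\right) = \frac{1245}{407}$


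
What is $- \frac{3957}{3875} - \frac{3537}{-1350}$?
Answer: $\frac{12391}{7750} \approx 1.5988$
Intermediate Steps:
$- \frac{3957}{3875} - \frac{3537}{-1350} = \left(-3957\right) \frac{1}{3875} - - \frac{131}{50} = - \frac{3957}{3875} + \frac{131}{50} = \frac{12391}{7750}$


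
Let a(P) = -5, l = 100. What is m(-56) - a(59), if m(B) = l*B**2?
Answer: 313605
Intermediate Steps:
m(B) = 100*B**2
m(-56) - a(59) = 100*(-56)**2 - 1*(-5) = 100*3136 + 5 = 313600 + 5 = 313605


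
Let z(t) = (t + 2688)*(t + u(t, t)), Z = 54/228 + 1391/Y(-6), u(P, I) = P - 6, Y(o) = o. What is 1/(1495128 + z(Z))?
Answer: 3249/1113109712 ≈ 2.9188e-6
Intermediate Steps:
u(P, I) = -6 + P
Z = -13201/57 (Z = 54/228 + 1391/(-6) = 54*(1/228) + 1391*(-⅙) = 9/38 - 1391/6 = -13201/57 ≈ -231.60)
z(t) = (-6 + 2*t)*(2688 + t) (z(t) = (t + 2688)*(t + (-6 + t)) = (2688 + t)*(-6 + 2*t) = (-6 + 2*t)*(2688 + t))
1/(1495128 + z(Z)) = 1/(1495128 + (-16128 + 2*(-13201/57)² + 5370*(-13201/57))) = 1/(1495128 + (-16128 + 2*(174266401/3249) - 23629790/19)) = 1/(1495128 + (-16128 + 348532802/3249 - 23629790/19)) = 1/(1495128 - 3744561160/3249) = 1/(1113109712/3249) = 3249/1113109712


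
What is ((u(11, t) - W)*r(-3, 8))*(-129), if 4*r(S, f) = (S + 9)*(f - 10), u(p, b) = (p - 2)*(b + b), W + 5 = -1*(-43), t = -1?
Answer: -21672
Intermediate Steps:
W = 38 (W = -5 - 1*(-43) = -5 + 43 = 38)
u(p, b) = 2*b*(-2 + p) (u(p, b) = (-2 + p)*(2*b) = 2*b*(-2 + p))
r(S, f) = (-10 + f)*(9 + S)/4 (r(S, f) = ((S + 9)*(f - 10))/4 = ((9 + S)*(-10 + f))/4 = ((-10 + f)*(9 + S))/4 = (-10 + f)*(9 + S)/4)
((u(11, t) - W)*r(-3, 8))*(-129) = ((2*(-1)*(-2 + 11) - 1*38)*(-45/2 - 5/2*(-3) + (9/4)*8 + (¼)*(-3)*8))*(-129) = ((2*(-1)*9 - 38)*(-45/2 + 15/2 + 18 - 6))*(-129) = ((-18 - 38)*(-3))*(-129) = -56*(-3)*(-129) = 168*(-129) = -21672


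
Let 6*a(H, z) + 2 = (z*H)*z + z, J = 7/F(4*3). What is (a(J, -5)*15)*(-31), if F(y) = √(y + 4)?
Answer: -22785/8 ≈ -2848.1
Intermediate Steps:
F(y) = √(4 + y)
J = 7/4 (J = 7/(√(4 + 4*3)) = 7/(√(4 + 12)) = 7/(√16) = 7/4 ≈ 1.7500)
a(H, z) = -⅓ + z/6 + H*z²/6 (a(H, z) = -⅓ + ((z*H)*z + z)/6 = -⅓ + ((H*z)*z + z)/6 = -⅓ + (H*z² + z)/6 = -⅓ + (z + H*z²)/6 = -⅓ + (z/6 + H*z²/6) = -⅓ + z/6 + H*z²/6)
(a(J, -5)*15)*(-31) = ((-⅓ + (⅙)*(-5) + (⅙)*(7/4)*(-5)²)*15)*(-31) = ((-⅓ - ⅚ + (⅙)*(7/4)*25)*15)*(-31) = ((-⅓ - ⅚ + 175/24)*15)*(-31) = ((49/8)*15)*(-31) = (735/8)*(-31) = -22785/8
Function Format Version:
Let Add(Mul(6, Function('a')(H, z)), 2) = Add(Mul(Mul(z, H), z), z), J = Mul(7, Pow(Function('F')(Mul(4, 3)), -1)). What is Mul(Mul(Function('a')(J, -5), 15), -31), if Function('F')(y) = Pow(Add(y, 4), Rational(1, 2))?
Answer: Rational(-22785, 8) ≈ -2848.1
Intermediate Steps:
Function('F')(y) = Pow(Add(4, y), Rational(1, 2))
J = Rational(7, 4) (J = Mul(7, Pow(Pow(Add(4, Mul(4, 3)), Rational(1, 2)), -1)) = Mul(7, Pow(Pow(Add(4, 12), Rational(1, 2)), -1)) = Mul(7, Pow(Pow(16, Rational(1, 2)), -1)) = Mul(7, Pow(4, -1)) = Mul(7, Rational(1, 4)) = Rational(7, 4) ≈ 1.7500)
Function('a')(H, z) = Add(Rational(-1, 3), Mul(Rational(1, 6), z), Mul(Rational(1, 6), H, Pow(z, 2))) (Function('a')(H, z) = Add(Rational(-1, 3), Mul(Rational(1, 6), Add(Mul(Mul(z, H), z), z))) = Add(Rational(-1, 3), Mul(Rational(1, 6), Add(Mul(Mul(H, z), z), z))) = Add(Rational(-1, 3), Mul(Rational(1, 6), Add(Mul(H, Pow(z, 2)), z))) = Add(Rational(-1, 3), Mul(Rational(1, 6), Add(z, Mul(H, Pow(z, 2))))) = Add(Rational(-1, 3), Add(Mul(Rational(1, 6), z), Mul(Rational(1, 6), H, Pow(z, 2)))) = Add(Rational(-1, 3), Mul(Rational(1, 6), z), Mul(Rational(1, 6), H, Pow(z, 2))))
Mul(Mul(Function('a')(J, -5), 15), -31) = Mul(Mul(Add(Rational(-1, 3), Mul(Rational(1, 6), -5), Mul(Rational(1, 6), Rational(7, 4), Pow(-5, 2))), 15), -31) = Mul(Mul(Add(Rational(-1, 3), Rational(-5, 6), Mul(Rational(1, 6), Rational(7, 4), 25)), 15), -31) = Mul(Mul(Add(Rational(-1, 3), Rational(-5, 6), Rational(175, 24)), 15), -31) = Mul(Mul(Rational(49, 8), 15), -31) = Mul(Rational(735, 8), -31) = Rational(-22785, 8)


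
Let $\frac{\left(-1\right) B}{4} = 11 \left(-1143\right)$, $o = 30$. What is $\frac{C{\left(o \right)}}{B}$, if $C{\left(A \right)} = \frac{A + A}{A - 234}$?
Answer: $- \frac{5}{854964} \approx -5.8482 \cdot 10^{-6}$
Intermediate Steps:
$C{\left(A \right)} = \frac{2 A}{-234 + A}$
$B = 50292$ ($B = - 4 \cdot 11 \left(-1143\right) = \left(-4\right) \left(-12573\right) = 50292$)
$\frac{C{\left(o \right)}}{B} = \frac{2 \cdot 30 \frac{1}{-234 + 30}}{50292} = 2 \cdot 30 \frac{1}{-204} \cdot \frac{1}{50292} = 2 \cdot 30 \left(- \frac{1}{204}\right) \frac{1}{50292} = \left(- \frac{5}{17}\right) \frac{1}{50292} = - \frac{5}{854964}$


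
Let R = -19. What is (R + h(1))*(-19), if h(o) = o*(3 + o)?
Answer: 285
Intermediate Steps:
(R + h(1))*(-19) = (-19 + 1*(3 + 1))*(-19) = (-19 + 1*4)*(-19) = (-19 + 4)*(-19) = -15*(-19) = 285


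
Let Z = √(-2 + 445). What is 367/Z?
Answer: 367*√443/443 ≈ 17.437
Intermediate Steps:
Z = √443 ≈ 21.048
367/Z = 367/(√443) = 367*(√443/443) = 367*√443/443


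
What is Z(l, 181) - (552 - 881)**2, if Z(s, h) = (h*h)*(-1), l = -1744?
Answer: -141002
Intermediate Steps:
Z(s, h) = -h**2 (Z(s, h) = h**2*(-1) = -h**2)
Z(l, 181) - (552 - 881)**2 = -1*181**2 - (552 - 881)**2 = -1*32761 - 1*(-329)**2 = -32761 - 1*108241 = -32761 - 108241 = -141002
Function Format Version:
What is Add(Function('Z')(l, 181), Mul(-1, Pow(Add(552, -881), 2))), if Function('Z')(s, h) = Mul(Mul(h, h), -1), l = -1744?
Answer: -141002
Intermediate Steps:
Function('Z')(s, h) = Mul(-1, Pow(h, 2)) (Function('Z')(s, h) = Mul(Pow(h, 2), -1) = Mul(-1, Pow(h, 2)))
Add(Function('Z')(l, 181), Mul(-1, Pow(Add(552, -881), 2))) = Add(Mul(-1, Pow(181, 2)), Mul(-1, Pow(Add(552, -881), 2))) = Add(Mul(-1, 32761), Mul(-1, Pow(-329, 2))) = Add(-32761, Mul(-1, 108241)) = Add(-32761, -108241) = -141002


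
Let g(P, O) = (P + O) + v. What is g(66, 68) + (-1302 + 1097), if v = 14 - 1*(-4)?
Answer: -53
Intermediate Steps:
v = 18 (v = 14 + 4 = 18)
g(P, O) = 18 + O + P (g(P, O) = (P + O) + 18 = (O + P) + 18 = 18 + O + P)
g(66, 68) + (-1302 + 1097) = (18 + 68 + 66) + (-1302 + 1097) = 152 - 205 = -53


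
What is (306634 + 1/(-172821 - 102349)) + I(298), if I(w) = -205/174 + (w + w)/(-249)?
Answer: 304637724497552/993501285 ≈ 3.0663e+5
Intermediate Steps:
I(w) = -205/174 - 2*w/249 (I(w) = -205*1/174 + (2*w)*(-1/249) = -205/174 - 2*w/249)
(306634 + 1/(-172821 - 102349)) + I(298) = (306634 + 1/(-172821 - 102349)) + (-205/174 - 2/249*298) = (306634 + 1/(-275170)) + (-205/174 - 596/249) = (306634 - 1/275170) - 51583/14442 = 84376477779/275170 - 51583/14442 = 304637724497552/993501285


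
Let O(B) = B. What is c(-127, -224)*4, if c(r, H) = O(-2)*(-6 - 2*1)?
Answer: 64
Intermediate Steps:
c(r, H) = 16 (c(r, H) = -2*(-6 - 2*1) = -2*(-6 - 2) = -2*(-8) = 16)
c(-127, -224)*4 = 16*4 = 64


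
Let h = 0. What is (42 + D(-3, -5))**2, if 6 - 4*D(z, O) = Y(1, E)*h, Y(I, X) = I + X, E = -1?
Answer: 7569/4 ≈ 1892.3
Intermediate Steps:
D(z, O) = 3/2 (D(z, O) = 3/2 - (1 - 1)*0/4 = 3/2 - 0*0 = 3/2 - 1/4*0 = 3/2 + 0 = 3/2)
(42 + D(-3, -5))**2 = (42 + 3/2)**2 = (87/2)**2 = 7569/4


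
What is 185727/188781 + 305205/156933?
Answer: 9640400044/3291774297 ≈ 2.9286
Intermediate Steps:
185727/188781 + 305205/156933 = 185727*(1/188781) + 305205*(1/156933) = 61909/62927 + 101735/52311 = 9640400044/3291774297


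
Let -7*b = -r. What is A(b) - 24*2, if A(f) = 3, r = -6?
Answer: -45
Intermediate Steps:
b = -6/7 (b = -(-1)*(-6)/7 = -1/7*6 = -6/7 ≈ -0.85714)
A(b) - 24*2 = 3 - 24*2 = 3 - 48 = -45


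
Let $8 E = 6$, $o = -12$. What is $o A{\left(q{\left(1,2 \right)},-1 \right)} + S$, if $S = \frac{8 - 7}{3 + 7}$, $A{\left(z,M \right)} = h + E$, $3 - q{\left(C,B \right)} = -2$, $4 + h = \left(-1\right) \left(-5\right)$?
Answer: $- \frac{209}{10} \approx -20.9$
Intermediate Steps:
$h = 1$ ($h = -4 - -5 = -4 + 5 = 1$)
$E = \frac{3}{4}$ ($E = \frac{1}{8} \cdot 6 = \frac{3}{4} \approx 0.75$)
$q{\left(C,B \right)} = 5$ ($q{\left(C,B \right)} = 3 - -2 = 3 + 2 = 5$)
$A{\left(z,M \right)} = \frac{7}{4}$ ($A{\left(z,M \right)} = 1 + \frac{3}{4} = \frac{7}{4}$)
$S = \frac{1}{10}$ ($S = 1 \cdot \frac{1}{10} = \frac{1}{10} \approx 0.1$)
$o A{\left(q{\left(1,2 \right)},-1 \right)} + S = \left(-12\right) \frac{7}{4} + \frac{1}{10} = -21 + \frac{1}{10} = - \frac{209}{10}$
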